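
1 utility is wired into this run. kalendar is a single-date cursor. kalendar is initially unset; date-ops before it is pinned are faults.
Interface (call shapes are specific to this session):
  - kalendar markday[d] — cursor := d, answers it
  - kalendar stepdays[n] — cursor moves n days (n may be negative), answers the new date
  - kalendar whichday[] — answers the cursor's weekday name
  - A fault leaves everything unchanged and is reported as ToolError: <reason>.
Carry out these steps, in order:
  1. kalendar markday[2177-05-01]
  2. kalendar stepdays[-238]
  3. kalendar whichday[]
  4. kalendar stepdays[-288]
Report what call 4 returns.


Next I call kalendar markday passing 2177-05-01, and get 2177-05-01.
Using kalendar stepdays passing -238, and see 2176-09-05.
I try kalendar whichday, which returns Thursday.
Using kalendar stepdays passing -288, and observe 2175-11-22.

Answer: 2175-11-22


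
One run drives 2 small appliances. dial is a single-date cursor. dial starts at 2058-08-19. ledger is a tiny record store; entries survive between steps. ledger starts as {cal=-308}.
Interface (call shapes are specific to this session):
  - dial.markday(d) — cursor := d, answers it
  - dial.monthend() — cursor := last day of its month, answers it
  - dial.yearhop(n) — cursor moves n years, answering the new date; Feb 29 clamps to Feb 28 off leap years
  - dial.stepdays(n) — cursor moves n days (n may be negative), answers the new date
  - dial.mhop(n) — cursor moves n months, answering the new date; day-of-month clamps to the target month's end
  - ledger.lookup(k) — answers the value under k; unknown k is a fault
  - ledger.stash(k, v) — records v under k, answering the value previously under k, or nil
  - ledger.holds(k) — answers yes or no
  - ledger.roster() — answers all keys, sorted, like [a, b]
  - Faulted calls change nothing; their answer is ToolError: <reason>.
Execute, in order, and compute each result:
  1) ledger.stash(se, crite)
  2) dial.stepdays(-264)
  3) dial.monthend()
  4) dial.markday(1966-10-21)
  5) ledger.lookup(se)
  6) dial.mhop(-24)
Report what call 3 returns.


CALL stash[k=se; v=crite]
RET  nil
CALL stepdays[n=-264]
RET  2057-11-28
CALL monthend[]
RET  2057-11-30
CALL markday[d=1966-10-21]
RET  1966-10-21
CALL lookup[k=se]
RET  crite
CALL mhop[n=-24]
RET  1964-10-21

Answer: 2057-11-30


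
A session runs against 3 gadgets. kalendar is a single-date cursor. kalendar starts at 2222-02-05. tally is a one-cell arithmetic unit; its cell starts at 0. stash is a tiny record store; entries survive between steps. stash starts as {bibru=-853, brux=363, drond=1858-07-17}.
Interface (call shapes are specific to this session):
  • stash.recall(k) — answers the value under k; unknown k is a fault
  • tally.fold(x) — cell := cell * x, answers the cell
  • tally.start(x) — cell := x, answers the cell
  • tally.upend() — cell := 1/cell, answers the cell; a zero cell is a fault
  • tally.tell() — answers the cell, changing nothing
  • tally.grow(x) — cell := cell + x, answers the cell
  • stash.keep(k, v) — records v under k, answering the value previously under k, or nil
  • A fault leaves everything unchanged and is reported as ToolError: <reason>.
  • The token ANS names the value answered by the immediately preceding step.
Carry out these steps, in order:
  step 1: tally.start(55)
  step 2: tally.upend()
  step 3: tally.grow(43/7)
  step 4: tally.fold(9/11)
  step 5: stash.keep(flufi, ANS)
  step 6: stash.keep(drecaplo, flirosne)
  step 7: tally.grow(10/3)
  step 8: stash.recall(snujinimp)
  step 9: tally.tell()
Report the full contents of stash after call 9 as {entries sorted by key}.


Answer: {bibru=-853, brux=363, drecaplo=flirosne, drond=1858-07-17, flufi=21348/4235}

Derivation:
$ start 55
:: 55
$ upend
:: 1/55
$ grow 43/7
:: 2372/385
$ fold 9/11
:: 21348/4235
$ keep flufi ANS
:: nil
$ keep drecaplo flirosne
:: nil
$ grow 10/3
:: 106394/12705
$ recall snujinimp
:: ToolError: no such key snujinimp
$ tell
:: 106394/12705


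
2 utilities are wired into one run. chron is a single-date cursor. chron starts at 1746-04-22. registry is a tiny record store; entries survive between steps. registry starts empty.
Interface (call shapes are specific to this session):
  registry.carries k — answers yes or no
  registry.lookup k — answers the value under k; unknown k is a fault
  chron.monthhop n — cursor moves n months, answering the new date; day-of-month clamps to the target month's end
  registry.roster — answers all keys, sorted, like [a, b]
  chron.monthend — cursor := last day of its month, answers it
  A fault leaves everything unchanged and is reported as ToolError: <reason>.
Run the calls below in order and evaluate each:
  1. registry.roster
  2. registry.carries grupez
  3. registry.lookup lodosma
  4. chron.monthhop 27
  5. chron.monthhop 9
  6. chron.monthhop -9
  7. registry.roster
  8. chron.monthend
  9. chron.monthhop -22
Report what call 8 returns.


! registry.roster() -> []
! registry.carries(k='grupez') -> no
! registry.lookup(k='lodosma') -> ToolError: no such key lodosma
! chron.monthhop(n='27') -> 1748-07-22
! chron.monthhop(n='9') -> 1749-04-22
! chron.monthhop(n='-9') -> 1748-07-22
! registry.roster() -> []
! chron.monthend() -> 1748-07-31
! chron.monthhop(n='-22') -> 1746-09-30

Answer: 1748-07-31


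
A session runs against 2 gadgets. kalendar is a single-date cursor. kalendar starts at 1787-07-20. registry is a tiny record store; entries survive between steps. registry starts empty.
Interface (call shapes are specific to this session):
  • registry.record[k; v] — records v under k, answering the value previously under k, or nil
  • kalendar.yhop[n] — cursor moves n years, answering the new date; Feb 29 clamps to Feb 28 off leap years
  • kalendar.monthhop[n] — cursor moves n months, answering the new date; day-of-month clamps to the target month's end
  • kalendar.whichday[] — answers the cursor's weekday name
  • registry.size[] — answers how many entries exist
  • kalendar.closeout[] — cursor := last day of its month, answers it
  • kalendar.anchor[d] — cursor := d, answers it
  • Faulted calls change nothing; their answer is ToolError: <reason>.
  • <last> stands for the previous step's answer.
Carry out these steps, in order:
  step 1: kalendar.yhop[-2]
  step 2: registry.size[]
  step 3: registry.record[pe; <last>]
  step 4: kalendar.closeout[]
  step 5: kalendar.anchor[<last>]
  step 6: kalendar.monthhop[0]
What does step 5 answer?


Calling kalendar.yhop(-2), giving 1785-07-20.
I run registry.size, yielding 0.
I run registry.record(pe, <last>), which returns nil.
I invoke kalendar.closeout(), and get 1785-07-31.
I run kalendar.anchor(<last>), yielding 1785-07-31.
Next I call kalendar.monthhop(0), giving 1785-07-31.

Answer: 1785-07-31


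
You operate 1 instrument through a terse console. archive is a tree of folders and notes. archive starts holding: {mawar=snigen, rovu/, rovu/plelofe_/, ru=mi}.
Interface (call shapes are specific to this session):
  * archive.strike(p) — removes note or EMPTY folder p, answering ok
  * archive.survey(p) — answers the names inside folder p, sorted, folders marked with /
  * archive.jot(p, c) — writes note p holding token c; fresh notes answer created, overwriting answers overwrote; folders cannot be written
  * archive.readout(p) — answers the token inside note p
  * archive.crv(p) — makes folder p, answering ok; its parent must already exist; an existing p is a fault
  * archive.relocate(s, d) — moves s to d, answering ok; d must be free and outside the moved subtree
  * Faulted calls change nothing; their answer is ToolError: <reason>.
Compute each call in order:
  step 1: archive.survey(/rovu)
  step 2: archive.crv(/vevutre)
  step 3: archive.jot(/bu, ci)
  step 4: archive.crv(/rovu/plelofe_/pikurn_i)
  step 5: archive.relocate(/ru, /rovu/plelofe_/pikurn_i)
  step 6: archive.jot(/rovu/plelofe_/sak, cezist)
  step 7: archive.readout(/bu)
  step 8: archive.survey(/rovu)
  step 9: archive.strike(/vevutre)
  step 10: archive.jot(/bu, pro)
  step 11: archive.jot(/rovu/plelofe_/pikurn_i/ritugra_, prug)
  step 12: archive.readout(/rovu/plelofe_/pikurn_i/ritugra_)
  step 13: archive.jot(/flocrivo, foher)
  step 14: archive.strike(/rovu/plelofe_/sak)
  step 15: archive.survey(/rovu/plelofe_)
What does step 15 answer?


Answer: [pikurn_i/]

Derivation:
==> survey(p: /rovu)
<== [plelofe_/]
==> crv(p: /vevutre)
<== ok
==> jot(p: /bu, c: ci)
<== created
==> crv(p: /rovu/plelofe_/pikurn_i)
<== ok
==> relocate(s: /ru, d: /rovu/plelofe_/pikurn_i)
<== ToolError: exists
==> jot(p: /rovu/plelofe_/sak, c: cezist)
<== created
==> readout(p: /bu)
<== ci
==> survey(p: /rovu)
<== [plelofe_/]
==> strike(p: /vevutre)
<== ok
==> jot(p: /bu, c: pro)
<== overwrote
==> jot(p: /rovu/plelofe_/pikurn_i/ritugra_, c: prug)
<== created
==> readout(p: /rovu/plelofe_/pikurn_i/ritugra_)
<== prug
==> jot(p: /flocrivo, c: foher)
<== created
==> strike(p: /rovu/plelofe_/sak)
<== ok
==> survey(p: /rovu/plelofe_)
<== [pikurn_i/]


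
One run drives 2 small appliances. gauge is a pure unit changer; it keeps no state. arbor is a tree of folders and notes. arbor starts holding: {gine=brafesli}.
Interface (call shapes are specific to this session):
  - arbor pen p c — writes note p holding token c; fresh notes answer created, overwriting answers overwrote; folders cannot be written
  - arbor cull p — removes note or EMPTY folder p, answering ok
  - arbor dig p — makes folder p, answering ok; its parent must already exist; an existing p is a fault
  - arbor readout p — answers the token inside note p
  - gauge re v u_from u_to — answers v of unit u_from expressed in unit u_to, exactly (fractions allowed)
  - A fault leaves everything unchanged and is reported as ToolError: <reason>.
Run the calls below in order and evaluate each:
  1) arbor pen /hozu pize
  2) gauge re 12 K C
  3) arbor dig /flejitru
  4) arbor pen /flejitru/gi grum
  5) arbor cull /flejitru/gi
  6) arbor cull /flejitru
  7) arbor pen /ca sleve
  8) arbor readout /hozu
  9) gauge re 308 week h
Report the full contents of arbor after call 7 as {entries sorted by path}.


-> arbor pen(/hozu, pize)
<- created
-> gauge re(12, K, C)
<- -5223/20
-> arbor dig(/flejitru)
<- ok
-> arbor pen(/flejitru/gi, grum)
<- created
-> arbor cull(/flejitru/gi)
<- ok
-> arbor cull(/flejitru)
<- ok
-> arbor pen(/ca, sleve)
<- created
-> arbor readout(/hozu)
<- pize
-> gauge re(308, week, h)
<- 51744

Answer: {ca=sleve, gine=brafesli, hozu=pize}


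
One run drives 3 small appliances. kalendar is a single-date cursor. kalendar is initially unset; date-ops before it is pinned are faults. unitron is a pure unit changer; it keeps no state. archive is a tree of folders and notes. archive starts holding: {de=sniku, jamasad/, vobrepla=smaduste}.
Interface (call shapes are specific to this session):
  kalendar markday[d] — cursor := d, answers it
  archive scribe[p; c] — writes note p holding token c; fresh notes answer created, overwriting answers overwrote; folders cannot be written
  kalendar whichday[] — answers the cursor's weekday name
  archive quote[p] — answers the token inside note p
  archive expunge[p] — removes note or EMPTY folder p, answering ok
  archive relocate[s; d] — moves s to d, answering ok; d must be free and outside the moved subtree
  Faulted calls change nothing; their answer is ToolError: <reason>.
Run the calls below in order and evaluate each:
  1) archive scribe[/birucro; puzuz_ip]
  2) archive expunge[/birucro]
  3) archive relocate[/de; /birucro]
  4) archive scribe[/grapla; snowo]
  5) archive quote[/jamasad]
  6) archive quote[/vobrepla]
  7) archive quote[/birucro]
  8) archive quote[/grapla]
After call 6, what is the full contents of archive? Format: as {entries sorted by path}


Answer: {birucro=sniku, grapla=snowo, jamasad/, vobrepla=smaduste}

Derivation:
% archive scribe(p: /birucro, c: puzuz_ip) ~> created
% archive expunge(p: /birucro) ~> ok
% archive relocate(s: /de, d: /birucro) ~> ok
% archive scribe(p: /grapla, c: snowo) ~> created
% archive quote(p: /jamasad) ~> ToolError: is a directory
% archive quote(p: /vobrepla) ~> smaduste
% archive quote(p: /birucro) ~> sniku
% archive quote(p: /grapla) ~> snowo


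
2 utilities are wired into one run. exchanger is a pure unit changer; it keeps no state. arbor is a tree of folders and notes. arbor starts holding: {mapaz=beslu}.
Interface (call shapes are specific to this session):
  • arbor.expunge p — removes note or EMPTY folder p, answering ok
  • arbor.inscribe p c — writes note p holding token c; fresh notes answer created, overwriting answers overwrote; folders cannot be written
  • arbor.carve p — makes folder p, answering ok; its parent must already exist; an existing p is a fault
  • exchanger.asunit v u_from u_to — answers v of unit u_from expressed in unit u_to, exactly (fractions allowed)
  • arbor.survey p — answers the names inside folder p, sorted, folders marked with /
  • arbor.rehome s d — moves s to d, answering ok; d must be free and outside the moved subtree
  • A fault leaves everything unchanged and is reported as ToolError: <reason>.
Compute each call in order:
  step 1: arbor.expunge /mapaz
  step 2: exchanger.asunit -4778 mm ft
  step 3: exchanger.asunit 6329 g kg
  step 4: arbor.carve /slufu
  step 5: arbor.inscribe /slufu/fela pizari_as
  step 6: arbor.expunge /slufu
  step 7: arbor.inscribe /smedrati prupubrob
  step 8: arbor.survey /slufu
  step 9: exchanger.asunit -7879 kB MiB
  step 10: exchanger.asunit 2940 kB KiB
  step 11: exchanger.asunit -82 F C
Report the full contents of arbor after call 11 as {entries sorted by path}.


// 1. arbor.expunge(p: /mapaz) ~> ok
// 2. exchanger.asunit(v: -4778, u_from: mm, u_to: ft) ~> -11945/762
// 3. exchanger.asunit(v: 6329, u_from: g, u_to: kg) ~> 6329/1000
// 4. arbor.carve(p: /slufu) ~> ok
// 5. arbor.inscribe(p: /slufu/fela, c: pizari_as) ~> created
// 6. arbor.expunge(p: /slufu) ~> ToolError: not empty
// 7. arbor.inscribe(p: /smedrati, c: prupubrob) ~> created
// 8. arbor.survey(p: /slufu) ~> [fela]
// 9. exchanger.asunit(v: -7879, u_from: kB, u_to: MiB) ~> -984875/131072
// 10. exchanger.asunit(v: 2940, u_from: kB, u_to: KiB) ~> 91875/32
// 11. exchanger.asunit(v: -82, u_from: F, u_to: C) ~> -190/3

Answer: {slufu/, slufu/fela=pizari_as, smedrati=prupubrob}


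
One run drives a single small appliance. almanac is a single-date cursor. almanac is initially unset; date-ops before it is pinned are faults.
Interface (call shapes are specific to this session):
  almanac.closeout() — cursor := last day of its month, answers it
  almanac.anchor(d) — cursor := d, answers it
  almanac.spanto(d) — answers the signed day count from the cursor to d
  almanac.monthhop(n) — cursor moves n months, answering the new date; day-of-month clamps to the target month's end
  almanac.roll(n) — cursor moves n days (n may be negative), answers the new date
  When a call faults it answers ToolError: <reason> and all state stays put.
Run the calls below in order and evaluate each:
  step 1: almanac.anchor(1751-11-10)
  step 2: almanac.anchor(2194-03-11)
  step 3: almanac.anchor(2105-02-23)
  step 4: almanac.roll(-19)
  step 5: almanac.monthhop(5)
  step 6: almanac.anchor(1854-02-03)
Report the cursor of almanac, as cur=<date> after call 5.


Answer: cur=2105-07-04

Derivation:
// 1. almanac.anchor(1751-11-10) ~> 1751-11-10
// 2. almanac.anchor(2194-03-11) ~> 2194-03-11
// 3. almanac.anchor(2105-02-23) ~> 2105-02-23
// 4. almanac.roll(-19) ~> 2105-02-04
// 5. almanac.monthhop(5) ~> 2105-07-04
// 6. almanac.anchor(1854-02-03) ~> 1854-02-03


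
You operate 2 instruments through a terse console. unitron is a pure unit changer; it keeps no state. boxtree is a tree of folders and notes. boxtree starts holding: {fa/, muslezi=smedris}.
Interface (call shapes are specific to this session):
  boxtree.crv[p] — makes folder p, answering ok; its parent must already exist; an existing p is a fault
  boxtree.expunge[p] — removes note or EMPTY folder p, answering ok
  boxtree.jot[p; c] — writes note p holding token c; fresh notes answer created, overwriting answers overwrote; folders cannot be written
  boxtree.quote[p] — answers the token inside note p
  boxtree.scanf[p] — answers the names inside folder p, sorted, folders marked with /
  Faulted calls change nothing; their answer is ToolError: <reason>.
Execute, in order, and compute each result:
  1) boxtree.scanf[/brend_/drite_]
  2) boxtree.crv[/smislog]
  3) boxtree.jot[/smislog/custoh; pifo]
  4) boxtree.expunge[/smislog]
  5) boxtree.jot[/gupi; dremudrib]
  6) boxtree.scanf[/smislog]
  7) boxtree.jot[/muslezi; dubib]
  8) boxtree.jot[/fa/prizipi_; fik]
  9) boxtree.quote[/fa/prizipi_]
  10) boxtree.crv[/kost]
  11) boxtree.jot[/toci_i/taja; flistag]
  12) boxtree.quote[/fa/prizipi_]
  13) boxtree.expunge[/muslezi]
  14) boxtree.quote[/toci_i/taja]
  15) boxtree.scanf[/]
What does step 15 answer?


% boxtree.scanf(/brend_/drite_) ~> ToolError: not found
% boxtree.crv(/smislog) ~> ok
% boxtree.jot(/smislog/custoh, pifo) ~> created
% boxtree.expunge(/smislog) ~> ToolError: not empty
% boxtree.jot(/gupi, dremudrib) ~> created
% boxtree.scanf(/smislog) ~> [custoh]
% boxtree.jot(/muslezi, dubib) ~> overwrote
% boxtree.jot(/fa/prizipi_, fik) ~> created
% boxtree.quote(/fa/prizipi_) ~> fik
% boxtree.crv(/kost) ~> ok
% boxtree.jot(/toci_i/taja, flistag) ~> ToolError: no parent
% boxtree.quote(/fa/prizipi_) ~> fik
% boxtree.expunge(/muslezi) ~> ok
% boxtree.quote(/toci_i/taja) ~> ToolError: not found
% boxtree.scanf(/) ~> [fa/, gupi, kost/, smislog/]

Answer: [fa/, gupi, kost/, smislog/]


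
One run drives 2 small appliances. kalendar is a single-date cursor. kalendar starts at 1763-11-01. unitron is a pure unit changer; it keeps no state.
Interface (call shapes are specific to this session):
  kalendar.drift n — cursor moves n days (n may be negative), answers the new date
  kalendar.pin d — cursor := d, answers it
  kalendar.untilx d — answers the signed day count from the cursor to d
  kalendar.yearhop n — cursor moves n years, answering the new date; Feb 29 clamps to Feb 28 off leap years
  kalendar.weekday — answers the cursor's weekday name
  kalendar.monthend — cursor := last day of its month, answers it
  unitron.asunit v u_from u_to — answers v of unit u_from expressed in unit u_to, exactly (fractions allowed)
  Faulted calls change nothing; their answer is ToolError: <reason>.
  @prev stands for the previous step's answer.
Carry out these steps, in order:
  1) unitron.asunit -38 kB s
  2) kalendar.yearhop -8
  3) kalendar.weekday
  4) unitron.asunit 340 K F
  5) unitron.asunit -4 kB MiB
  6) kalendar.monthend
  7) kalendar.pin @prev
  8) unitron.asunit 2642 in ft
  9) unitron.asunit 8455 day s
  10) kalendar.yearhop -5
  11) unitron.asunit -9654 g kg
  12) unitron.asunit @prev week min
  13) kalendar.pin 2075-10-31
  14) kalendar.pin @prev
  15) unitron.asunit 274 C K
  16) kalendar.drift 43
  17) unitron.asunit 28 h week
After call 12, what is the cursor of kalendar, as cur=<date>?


Answer: cur=1750-11-30

Derivation:
% unitron.asunit v→-38 u_from→kB u_to→s
= ToolError: incompatible units
% kalendar.yearhop n→-8
= 1755-11-01
% kalendar.weekday
= Saturday
% unitron.asunit v→340 u_from→K u_to→F
= 15233/100
% unitron.asunit v→-4 u_from→kB u_to→MiB
= -125/32768
% kalendar.monthend
= 1755-11-30
% kalendar.pin d→@prev
= 1755-11-30
% unitron.asunit v→2642 u_from→in u_to→ft
= 1321/6
% unitron.asunit v→8455 u_from→day u_to→s
= 730512000
% kalendar.yearhop n→-5
= 1750-11-30
% unitron.asunit v→-9654 u_from→g u_to→kg
= -4827/500
% unitron.asunit v→@prev u_from→week u_to→min
= -2432808/25
% kalendar.pin d→2075-10-31
= 2075-10-31
% kalendar.pin d→@prev
= 2075-10-31
% unitron.asunit v→274 u_from→C u_to→K
= 10943/20
% kalendar.drift n→43
= 2075-12-13
% unitron.asunit v→28 u_from→h u_to→week
= 1/6


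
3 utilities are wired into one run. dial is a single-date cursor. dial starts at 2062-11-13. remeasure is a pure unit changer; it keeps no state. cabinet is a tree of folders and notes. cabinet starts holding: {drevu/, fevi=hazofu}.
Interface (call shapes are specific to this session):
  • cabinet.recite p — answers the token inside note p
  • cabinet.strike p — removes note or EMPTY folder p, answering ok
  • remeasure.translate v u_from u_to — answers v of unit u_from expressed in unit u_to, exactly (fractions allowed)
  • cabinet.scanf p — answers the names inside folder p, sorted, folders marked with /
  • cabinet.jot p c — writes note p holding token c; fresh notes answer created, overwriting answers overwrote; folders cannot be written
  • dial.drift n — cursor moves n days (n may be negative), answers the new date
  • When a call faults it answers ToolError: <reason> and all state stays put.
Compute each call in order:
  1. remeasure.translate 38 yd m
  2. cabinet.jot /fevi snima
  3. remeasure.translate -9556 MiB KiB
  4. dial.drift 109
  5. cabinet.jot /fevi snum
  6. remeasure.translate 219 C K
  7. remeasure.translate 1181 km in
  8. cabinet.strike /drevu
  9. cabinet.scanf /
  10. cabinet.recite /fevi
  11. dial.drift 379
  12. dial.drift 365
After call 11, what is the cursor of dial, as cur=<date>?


Step: remeasure.translate[38; yd; m]
Result: 21717/625
Step: cabinet.jot[/fevi; snima]
Result: overwrote
Step: remeasure.translate[-9556; MiB; KiB]
Result: -9785344
Step: dial.drift[109]
Result: 2063-03-02
Step: cabinet.jot[/fevi; snum]
Result: overwrote
Step: remeasure.translate[219; C; K]
Result: 9843/20
Step: remeasure.translate[1181; km; in]
Result: 5905000000/127
Step: cabinet.strike[/drevu]
Result: ok
Step: cabinet.scanf[/]
Result: [fevi]
Step: cabinet.recite[/fevi]
Result: snum
Step: dial.drift[379]
Result: 2064-03-15
Step: dial.drift[365]
Result: 2065-03-15

Answer: cur=2064-03-15


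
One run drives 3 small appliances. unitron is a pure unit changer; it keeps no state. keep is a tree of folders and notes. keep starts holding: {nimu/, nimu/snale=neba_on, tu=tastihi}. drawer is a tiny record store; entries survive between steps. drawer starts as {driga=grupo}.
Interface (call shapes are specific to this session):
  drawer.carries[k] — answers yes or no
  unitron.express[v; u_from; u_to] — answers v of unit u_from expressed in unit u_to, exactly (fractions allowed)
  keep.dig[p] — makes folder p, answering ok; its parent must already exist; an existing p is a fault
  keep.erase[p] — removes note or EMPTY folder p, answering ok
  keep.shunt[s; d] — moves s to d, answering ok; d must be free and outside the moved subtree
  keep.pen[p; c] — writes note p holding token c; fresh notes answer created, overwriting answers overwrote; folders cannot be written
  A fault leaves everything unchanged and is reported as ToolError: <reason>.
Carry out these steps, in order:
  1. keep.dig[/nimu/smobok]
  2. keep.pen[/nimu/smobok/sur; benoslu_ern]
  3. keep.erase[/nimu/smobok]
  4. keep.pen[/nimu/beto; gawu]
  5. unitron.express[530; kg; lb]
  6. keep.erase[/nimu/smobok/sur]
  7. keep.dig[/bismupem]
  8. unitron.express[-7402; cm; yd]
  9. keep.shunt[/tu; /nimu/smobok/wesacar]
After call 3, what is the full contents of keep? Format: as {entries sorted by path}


Do: keep.dig[p='/nimu/smobok']
See: ok
Do: keep.pen[p='/nimu/smobok/sur'; c='benoslu_ern']
See: created
Do: keep.erase[p='/nimu/smobok']
See: ToolError: not empty
Do: keep.pen[p='/nimu/beto'; c='gawu']
See: created
Do: unitron.express[v='530'; u_from='kg'; u_to='lb']
See: 53000000000/45359237
Do: keep.erase[p='/nimu/smobok/sur']
See: ok
Do: keep.dig[p='/bismupem']
See: ok
Do: unitron.express[v='-7402'; u_from='cm'; u_to='yd']
See: -92525/1143
Do: keep.shunt[s='/tu'; d='/nimu/smobok/wesacar']
See: ok

Answer: {nimu/, nimu/smobok/, nimu/smobok/sur=benoslu_ern, nimu/snale=neba_on, tu=tastihi}


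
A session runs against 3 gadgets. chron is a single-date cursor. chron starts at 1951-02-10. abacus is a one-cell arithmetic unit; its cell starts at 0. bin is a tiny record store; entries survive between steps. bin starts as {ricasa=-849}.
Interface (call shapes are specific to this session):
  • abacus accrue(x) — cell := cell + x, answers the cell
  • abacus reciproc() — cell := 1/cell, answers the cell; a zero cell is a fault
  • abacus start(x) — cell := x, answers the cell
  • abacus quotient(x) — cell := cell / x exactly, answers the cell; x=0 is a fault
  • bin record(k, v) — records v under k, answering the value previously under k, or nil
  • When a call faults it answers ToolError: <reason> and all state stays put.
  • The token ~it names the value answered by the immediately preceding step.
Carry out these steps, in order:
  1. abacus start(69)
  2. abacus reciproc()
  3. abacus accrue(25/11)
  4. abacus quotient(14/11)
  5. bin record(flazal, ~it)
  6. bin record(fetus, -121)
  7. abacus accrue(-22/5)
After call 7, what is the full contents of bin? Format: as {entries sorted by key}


Answer: {fetus=-121, flazal=124/69, ricasa=-849}

Derivation:
CALL abacus start[x: 69]
RET  69
CALL abacus reciproc[]
RET  1/69
CALL abacus accrue[x: 25/11]
RET  1736/759
CALL abacus quotient[x: 14/11]
RET  124/69
CALL bin record[k: flazal; v: ~it]
RET  nil
CALL bin record[k: fetus; v: -121]
RET  nil
CALL abacus accrue[x: -22/5]
RET  -898/345


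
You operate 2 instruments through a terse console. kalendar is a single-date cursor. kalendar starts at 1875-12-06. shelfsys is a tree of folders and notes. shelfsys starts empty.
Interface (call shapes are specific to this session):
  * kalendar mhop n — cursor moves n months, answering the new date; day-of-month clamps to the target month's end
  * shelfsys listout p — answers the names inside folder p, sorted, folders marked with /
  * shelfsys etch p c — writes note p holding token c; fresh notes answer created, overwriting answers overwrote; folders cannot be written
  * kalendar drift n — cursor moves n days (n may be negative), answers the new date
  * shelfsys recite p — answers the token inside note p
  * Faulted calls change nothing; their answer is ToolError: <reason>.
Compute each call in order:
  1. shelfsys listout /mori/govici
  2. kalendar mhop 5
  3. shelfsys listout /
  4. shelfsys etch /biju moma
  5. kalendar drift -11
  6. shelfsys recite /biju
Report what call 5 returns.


Answer: 1876-04-25

Derivation:
→ shelfsys listout(p: /mori/govici)
← ToolError: not found
→ kalendar mhop(n: 5)
← 1876-05-06
→ shelfsys listout(p: /)
← []
→ shelfsys etch(p: /biju, c: moma)
← created
→ kalendar drift(n: -11)
← 1876-04-25
→ shelfsys recite(p: /biju)
← moma


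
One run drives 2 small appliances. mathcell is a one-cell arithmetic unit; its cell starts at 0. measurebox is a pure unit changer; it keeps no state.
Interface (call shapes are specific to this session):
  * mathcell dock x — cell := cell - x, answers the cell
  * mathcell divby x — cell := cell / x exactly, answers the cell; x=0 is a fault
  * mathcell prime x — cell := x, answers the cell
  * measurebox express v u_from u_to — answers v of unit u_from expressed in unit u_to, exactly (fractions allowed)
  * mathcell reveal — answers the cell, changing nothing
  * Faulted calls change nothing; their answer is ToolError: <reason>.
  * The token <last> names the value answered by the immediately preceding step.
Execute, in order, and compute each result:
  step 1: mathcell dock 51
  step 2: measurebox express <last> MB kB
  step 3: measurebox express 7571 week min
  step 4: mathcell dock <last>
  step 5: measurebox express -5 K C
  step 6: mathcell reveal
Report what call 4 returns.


Answer: -76315731

Derivation:
→ mathcell dock(51)
← -51
→ measurebox express(<last>, MB, kB)
← -51000
→ measurebox express(7571, week, min)
← 76315680
→ mathcell dock(<last>)
← -76315731
→ measurebox express(-5, K, C)
← -5563/20
→ mathcell reveal()
← -76315731


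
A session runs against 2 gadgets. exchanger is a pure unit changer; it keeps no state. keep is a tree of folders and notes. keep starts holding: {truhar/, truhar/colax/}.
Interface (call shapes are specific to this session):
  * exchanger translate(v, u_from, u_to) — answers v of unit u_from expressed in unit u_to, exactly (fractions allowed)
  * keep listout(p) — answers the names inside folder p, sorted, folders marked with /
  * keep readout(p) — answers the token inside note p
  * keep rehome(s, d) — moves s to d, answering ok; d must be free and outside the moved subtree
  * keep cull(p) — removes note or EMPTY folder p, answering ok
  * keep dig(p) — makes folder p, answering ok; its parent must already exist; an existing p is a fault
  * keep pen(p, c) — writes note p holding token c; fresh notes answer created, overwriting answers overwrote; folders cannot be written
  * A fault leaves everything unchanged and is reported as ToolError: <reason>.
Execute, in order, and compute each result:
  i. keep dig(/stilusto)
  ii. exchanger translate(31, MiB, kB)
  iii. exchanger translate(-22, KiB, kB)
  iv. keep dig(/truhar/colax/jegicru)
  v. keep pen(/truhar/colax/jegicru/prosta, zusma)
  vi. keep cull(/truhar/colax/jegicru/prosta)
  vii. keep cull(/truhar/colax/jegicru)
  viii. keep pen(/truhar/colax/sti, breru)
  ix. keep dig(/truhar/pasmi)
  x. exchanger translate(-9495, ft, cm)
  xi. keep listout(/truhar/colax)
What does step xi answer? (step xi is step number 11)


! 1. keep dig(p='/stilusto') -> ok
! 2. exchanger translate(v='31', u_from='MiB', u_to='kB') -> 4063232/125
! 3. exchanger translate(v='-22', u_from='KiB', u_to='kB') -> -2816/125
! 4. keep dig(p='/truhar/colax/jegicru') -> ok
! 5. keep pen(p='/truhar/colax/jegicru/prosta', c='zusma') -> created
! 6. keep cull(p='/truhar/colax/jegicru/prosta') -> ok
! 7. keep cull(p='/truhar/colax/jegicru') -> ok
! 8. keep pen(p='/truhar/colax/sti', c='breru') -> created
! 9. keep dig(p='/truhar/pasmi') -> ok
! 10. exchanger translate(v='-9495', u_from='ft', u_to='cm') -> -1447038/5
! 11. keep listout(p='/truhar/colax') -> [sti]

Answer: [sti]


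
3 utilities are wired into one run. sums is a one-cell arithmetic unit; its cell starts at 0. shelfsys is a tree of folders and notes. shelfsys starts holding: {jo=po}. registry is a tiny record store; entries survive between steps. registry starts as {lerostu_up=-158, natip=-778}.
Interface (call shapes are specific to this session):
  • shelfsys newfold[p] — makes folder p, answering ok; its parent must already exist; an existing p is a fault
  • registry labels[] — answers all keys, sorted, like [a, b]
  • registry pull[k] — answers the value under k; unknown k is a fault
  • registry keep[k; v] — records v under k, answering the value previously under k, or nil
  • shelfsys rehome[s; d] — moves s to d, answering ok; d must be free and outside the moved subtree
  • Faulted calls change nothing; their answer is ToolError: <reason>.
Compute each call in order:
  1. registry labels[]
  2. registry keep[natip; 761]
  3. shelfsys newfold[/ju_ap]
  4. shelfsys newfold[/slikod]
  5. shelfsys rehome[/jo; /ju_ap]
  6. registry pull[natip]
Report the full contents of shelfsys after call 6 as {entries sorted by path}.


Then registry labels, → [lerostu_up, natip].
Then registry keep using k=natip, v=761: -778.
Now I run shelfsys newfold using p=/ju_ap: ok.
Using shelfsys newfold using p=/slikod, and observe ok.
Now I run shelfsys rehome using s=/jo, d=/ju_ap, — result: ToolError: exists.
I use registry pull using k=natip, and get 761.

Answer: {jo=po, ju_ap/, slikod/}


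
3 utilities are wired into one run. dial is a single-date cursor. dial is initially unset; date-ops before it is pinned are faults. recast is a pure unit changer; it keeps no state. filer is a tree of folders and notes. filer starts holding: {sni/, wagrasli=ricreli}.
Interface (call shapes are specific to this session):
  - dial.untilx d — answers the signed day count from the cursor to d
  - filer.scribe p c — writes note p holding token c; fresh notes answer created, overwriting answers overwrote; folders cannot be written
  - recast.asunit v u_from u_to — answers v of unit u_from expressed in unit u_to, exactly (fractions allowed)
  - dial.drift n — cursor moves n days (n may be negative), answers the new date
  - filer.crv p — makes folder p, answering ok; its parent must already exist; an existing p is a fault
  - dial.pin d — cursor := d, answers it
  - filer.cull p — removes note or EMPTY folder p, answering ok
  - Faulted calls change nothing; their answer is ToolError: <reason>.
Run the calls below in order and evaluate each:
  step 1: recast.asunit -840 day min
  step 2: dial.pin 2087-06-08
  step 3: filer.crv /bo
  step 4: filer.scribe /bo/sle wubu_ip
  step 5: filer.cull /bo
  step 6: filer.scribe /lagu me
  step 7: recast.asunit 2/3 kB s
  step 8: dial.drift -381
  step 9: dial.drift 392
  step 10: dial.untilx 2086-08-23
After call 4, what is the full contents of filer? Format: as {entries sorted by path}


$ recast.asunit v=-840 u_from=day u_to=min
:: -1209600
$ dial.pin d=2087-06-08
:: 2087-06-08
$ filer.crv p=/bo
:: ok
$ filer.scribe p=/bo/sle c=wubu_ip
:: created
$ filer.cull p=/bo
:: ToolError: not empty
$ filer.scribe p=/lagu c=me
:: created
$ recast.asunit v=2/3 u_from=kB u_to=s
:: ToolError: incompatible units
$ dial.drift n=-381
:: 2086-05-23
$ dial.drift n=392
:: 2087-06-19
$ dial.untilx d=2086-08-23
:: -300

Answer: {bo/, bo/sle=wubu_ip, sni/, wagrasli=ricreli}


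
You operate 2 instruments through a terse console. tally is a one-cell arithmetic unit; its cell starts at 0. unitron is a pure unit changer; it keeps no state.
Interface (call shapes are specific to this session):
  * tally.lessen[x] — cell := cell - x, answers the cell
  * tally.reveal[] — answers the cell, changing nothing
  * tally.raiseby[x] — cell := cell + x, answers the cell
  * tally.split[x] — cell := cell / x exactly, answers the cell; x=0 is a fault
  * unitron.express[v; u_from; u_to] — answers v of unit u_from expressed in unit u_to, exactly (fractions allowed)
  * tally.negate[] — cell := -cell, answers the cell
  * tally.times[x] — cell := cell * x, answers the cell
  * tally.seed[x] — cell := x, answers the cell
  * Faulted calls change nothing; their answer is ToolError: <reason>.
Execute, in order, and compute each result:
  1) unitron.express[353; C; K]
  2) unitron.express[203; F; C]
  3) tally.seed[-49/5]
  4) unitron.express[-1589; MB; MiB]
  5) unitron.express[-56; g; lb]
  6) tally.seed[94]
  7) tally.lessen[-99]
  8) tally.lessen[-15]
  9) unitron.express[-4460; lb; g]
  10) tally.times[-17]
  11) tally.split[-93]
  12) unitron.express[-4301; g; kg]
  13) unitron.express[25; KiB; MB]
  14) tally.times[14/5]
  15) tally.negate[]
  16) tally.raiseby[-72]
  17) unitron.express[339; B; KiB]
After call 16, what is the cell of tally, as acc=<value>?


·→ express(v: 353, u_from: C, u_to: K)
·← 12523/20
·→ express(v: 203, u_from: F, u_to: C)
·← 95
·→ seed(x: -49/5)
·← -49/5
·→ express(v: -1589, u_from: MB, u_to: MiB)
·← -24828125/16384
·→ express(v: -56, u_from: g, u_to: lb)
·← -800000/6479891
·→ seed(x: 94)
·← 94
·→ lessen(x: -99)
·← 193
·→ lessen(x: -15)
·← 208
·→ express(v: -4460, u_from: lb, u_to: g)
·← -10115109851/5000
·→ times(x: -17)
·← -3536
·→ split(x: -93)
·← 3536/93
·→ express(v: -4301, u_from: g, u_to: kg)
·← -4301/1000
·→ express(v: 25, u_from: KiB, u_to: MB)
·← 16/625
·→ times(x: 14/5)
·← 49504/465
·→ negate()
·← -49504/465
·→ raiseby(x: -72)
·← -82984/465
·→ express(v: 339, u_from: B, u_to: KiB)
·← 339/1024

Answer: acc=-82984/465


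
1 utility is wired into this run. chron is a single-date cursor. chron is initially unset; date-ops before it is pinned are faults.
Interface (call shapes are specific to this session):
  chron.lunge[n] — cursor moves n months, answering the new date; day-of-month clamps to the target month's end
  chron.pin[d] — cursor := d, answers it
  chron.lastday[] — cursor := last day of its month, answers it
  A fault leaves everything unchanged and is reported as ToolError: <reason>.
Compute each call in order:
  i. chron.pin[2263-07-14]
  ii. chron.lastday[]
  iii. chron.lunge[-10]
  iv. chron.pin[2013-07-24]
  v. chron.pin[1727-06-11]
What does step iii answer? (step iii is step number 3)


Answer: 2262-09-30

Derivation:
% chron.pin(d='2263-07-14') : 2263-07-14
% chron.lastday() : 2263-07-31
% chron.lunge(n='-10') : 2262-09-30
% chron.pin(d='2013-07-24') : 2013-07-24
% chron.pin(d='1727-06-11') : 1727-06-11


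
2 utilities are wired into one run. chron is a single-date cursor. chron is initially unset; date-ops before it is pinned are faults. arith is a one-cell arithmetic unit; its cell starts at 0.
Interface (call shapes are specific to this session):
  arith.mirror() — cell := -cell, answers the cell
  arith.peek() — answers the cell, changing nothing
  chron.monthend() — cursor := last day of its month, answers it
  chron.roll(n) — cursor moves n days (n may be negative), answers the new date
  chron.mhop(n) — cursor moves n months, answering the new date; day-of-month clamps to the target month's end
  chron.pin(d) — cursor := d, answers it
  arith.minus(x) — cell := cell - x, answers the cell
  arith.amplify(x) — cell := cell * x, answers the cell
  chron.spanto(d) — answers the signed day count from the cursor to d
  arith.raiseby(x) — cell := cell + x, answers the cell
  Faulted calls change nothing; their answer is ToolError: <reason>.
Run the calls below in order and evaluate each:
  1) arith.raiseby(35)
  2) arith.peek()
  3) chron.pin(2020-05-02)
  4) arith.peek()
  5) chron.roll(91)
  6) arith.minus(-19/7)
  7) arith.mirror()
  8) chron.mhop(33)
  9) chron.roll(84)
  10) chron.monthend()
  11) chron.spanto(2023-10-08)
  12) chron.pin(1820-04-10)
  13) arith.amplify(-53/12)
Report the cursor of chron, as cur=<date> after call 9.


Answer: cur=2023-07-24

Derivation:
I run arith.raiseby(x→35): 35.
Invoking arith.peek(): 35.
Using chron.pin(d→2020-05-02), and see 2020-05-02.
Calling arith.peek, and observe 35.
I run chron.roll(n→91), yielding 2020-08-01.
Using arith.minus(x→-19/7), which returns 264/7.
I try arith.mirror(), yielding -264/7.
I run chron.mhop(n→33), and observe 2023-05-01.
Next I call chron.roll(n→84), giving 2023-07-24.
I call chron.monthend(), which returns 2023-07-31.
Using chron.spanto(d→2023-10-08), — result: 69.
Using chron.pin(d→1820-04-10), which returns 1820-04-10.
Invoking arith.amplify(x→-53/12), which returns 1166/7.


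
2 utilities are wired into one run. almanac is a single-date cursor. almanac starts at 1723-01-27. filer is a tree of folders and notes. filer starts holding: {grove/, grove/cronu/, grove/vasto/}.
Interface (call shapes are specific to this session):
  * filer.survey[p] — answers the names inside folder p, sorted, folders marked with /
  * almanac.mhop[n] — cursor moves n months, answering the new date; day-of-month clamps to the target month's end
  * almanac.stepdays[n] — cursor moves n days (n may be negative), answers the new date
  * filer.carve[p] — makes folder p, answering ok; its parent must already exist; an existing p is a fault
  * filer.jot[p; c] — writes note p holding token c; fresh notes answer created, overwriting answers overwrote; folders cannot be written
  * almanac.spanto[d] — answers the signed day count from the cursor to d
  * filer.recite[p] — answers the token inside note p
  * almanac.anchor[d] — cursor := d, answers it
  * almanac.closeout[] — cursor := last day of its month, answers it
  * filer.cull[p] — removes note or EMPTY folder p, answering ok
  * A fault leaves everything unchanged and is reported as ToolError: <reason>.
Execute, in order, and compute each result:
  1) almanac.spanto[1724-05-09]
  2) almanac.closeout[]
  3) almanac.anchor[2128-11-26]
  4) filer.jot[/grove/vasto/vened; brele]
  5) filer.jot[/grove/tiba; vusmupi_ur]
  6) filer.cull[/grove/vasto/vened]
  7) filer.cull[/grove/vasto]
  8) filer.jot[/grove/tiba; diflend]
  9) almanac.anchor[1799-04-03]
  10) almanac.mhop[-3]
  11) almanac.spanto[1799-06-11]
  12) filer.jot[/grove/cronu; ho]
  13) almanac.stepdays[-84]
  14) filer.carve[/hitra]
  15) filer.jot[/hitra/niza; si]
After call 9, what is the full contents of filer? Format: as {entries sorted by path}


I call almanac.spanto with d=1724-05-09, — result: 468.
I use almanac.closeout, giving 1723-01-31.
I run almanac.anchor with d=2128-11-26, giving 2128-11-26.
Now I run filer.jot with p=/grove/vasto/vened, c=brele, → created.
I run filer.jot with p=/grove/tiba, c=vusmupi_ur: created.
I invoke filer.cull with p=/grove/vasto/vened, which returns ok.
Now I run filer.cull with p=/grove/vasto, and observe ok.
Using filer.jot with p=/grove/tiba, c=diflend: overwrote.
I invoke almanac.anchor with d=1799-04-03, and see 1799-04-03.
Now I run almanac.mhop with n=-3, and get 1799-01-03.
Then almanac.spanto with d=1799-06-11, which returns 159.
I run filer.jot with p=/grove/cronu, c=ho, and get ToolError: is a directory.
Now I run almanac.stepdays with n=-84, and see 1798-10-11.
Next I call filer.carve with p=/hitra, → ok.
Calling filer.jot with p=/hitra/niza, c=si, — result: created.

Answer: {grove/, grove/cronu/, grove/tiba=diflend}
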